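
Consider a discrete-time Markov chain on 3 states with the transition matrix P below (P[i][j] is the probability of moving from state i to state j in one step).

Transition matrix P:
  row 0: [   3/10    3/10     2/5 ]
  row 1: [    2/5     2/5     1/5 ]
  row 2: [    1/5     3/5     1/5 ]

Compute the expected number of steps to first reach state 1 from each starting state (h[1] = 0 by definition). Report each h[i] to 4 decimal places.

First-step conditioning: h[1] = 0; for i ≠ 1, h[i] = 1 + Σ_k P[i][k]·h[k].
  h[0] = 1 + 3/10·h[0] + 2/5·h[2]
  h[2] = 1 + 1/5·h[0] + 1/5·h[2]
Solving the 2×2 linear system over states ≠ 1 gives exactly h = [5/2, 0, 15/8] (h[1] = 0 is the target).

h = [2.5000, 0.0000, 1.8750]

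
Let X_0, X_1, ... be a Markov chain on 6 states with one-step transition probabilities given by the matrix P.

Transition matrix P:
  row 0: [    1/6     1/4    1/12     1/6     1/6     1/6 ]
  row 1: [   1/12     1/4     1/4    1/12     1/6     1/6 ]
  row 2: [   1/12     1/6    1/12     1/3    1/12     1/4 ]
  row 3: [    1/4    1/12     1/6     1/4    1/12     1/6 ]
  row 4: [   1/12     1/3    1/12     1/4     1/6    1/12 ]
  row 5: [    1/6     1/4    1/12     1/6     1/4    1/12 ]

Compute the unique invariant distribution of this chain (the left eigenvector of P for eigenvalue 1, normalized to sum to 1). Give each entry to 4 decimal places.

Balance equations π_j = Σ_i π_i·P[i][j]:
  π_0 = 1/6·π_0 + 1/12·π_1 + 1/12·π_2 + 1/4·π_3 + 1/12·π_4 + 1/6·π_5
  π_1 = 1/4·π_0 + 1/4·π_1 + 1/6·π_2 + 1/12·π_3 + 1/3·π_4 + 1/4·π_5
  π_2 = 1/12·π_0 + 1/4·π_1 + 1/12·π_2 + 1/6·π_3 + 1/12·π_4 + 1/12·π_5
  π_3 = 1/6·π_0 + 1/12·π_1 + 1/3·π_2 + 1/4·π_3 + 1/4·π_4 + 1/6·π_5
  π_4 = 1/6·π_0 + 1/6·π_1 + 1/12·π_2 + 1/12·π_3 + 1/6·π_4 + 1/4·π_5
  normalize: π_0 + π_1 + π_2 + π_3 + π_4 + π_5 = 1
Solving the linear system gives exactly π = [35010/247847, 53986/247847, 33794/247847, 49709/247847, 37503/247847, 37845/247847].

π = [0.1413, 0.2178, 0.1364, 0.2006, 0.1513, 0.1527]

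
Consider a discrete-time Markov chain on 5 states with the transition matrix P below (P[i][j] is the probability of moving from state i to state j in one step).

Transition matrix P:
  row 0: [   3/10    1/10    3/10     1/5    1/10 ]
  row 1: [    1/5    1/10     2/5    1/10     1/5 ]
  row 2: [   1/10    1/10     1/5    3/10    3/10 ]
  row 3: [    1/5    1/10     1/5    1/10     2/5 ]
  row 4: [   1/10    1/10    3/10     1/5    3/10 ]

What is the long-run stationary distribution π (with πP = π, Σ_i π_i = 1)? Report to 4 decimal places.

π = [0.1621, 0.1000, 0.2639, 0.1967, 0.2773]

Balance equations π_j = Σ_i π_i·P[i][j]:
  π_0 = 3/10·π_0 + 1/5·π_1 + 1/10·π_2 + 1/5·π_3 + 1/10·π_4
  π_1 = 1/10·π_0 + 1/10·π_1 + 1/10·π_2 + 1/10·π_3 + 1/10·π_4
  π_2 = 3/10·π_0 + 2/5·π_1 + 1/5·π_2 + 1/5·π_3 + 3/10·π_4
  π_3 = 1/5·π_0 + 1/10·π_1 + 3/10·π_2 + 1/10·π_3 + 1/5·π_4
  normalize: π_0 + π_1 + π_2 + π_3 + π_4 = 1
Solving the linear system gives exactly π = [791/4880, 1/10, 161/610, 12/61, 1353/4880].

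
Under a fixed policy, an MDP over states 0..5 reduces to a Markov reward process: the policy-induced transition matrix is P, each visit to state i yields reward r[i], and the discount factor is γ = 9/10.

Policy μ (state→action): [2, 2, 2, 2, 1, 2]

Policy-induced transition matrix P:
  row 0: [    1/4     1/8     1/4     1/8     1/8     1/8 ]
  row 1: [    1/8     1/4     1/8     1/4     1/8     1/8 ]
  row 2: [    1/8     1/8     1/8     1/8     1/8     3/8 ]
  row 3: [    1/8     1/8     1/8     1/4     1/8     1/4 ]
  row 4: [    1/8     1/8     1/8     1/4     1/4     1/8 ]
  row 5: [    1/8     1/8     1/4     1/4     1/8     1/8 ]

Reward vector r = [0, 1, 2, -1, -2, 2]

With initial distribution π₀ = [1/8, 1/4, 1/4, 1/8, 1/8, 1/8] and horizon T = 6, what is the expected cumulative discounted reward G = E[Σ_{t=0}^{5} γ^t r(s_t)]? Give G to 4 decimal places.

t=0: π = [0.1250, 0.2500, 0.2500, 0.1250, 0.1250, 0.1250], E[r] = 0.6250, γ^t·E[r] = 0.625000, running G = 0.625000
t=1: π = [0.1406, 0.1563, 0.1563, 0.2031, 0.1406, 0.2031], E[r] = 0.3906, γ^t·E[r] = 0.351563, running G = 0.976563
t=2: π = [0.1426, 0.1445, 0.1680, 0.2129, 0.1426, 0.1895], E[r] = 0.3613, γ^t·E[r] = 0.292676, running G = 1.269238
t=3: π = [0.1428, 0.1431, 0.1665, 0.2112, 0.1428, 0.1936], E[r] = 0.3665, γ^t·E[r] = 0.267146, running G = 1.536384
t=4: π = [0.1429, 0.1429, 0.1671, 0.2113, 0.1429, 0.1930], E[r] = 0.3660, γ^t·E[r] = 0.240131, running G = 1.776515
t=5: π = [0.1429, 0.1429, 0.1670, 0.2113, 0.1429, 0.1932], E[r] = 0.3662, γ^t·E[r] = 0.216246, running G = 1.992761

G = 1.9928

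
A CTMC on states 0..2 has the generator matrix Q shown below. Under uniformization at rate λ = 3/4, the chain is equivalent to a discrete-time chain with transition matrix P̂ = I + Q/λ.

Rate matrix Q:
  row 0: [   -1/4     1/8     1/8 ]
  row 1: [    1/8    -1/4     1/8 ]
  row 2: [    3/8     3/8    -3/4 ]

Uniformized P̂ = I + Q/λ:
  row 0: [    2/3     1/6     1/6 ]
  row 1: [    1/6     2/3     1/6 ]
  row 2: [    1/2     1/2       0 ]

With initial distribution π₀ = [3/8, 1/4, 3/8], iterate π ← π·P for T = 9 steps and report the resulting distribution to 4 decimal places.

π = [0.4287, 0.4284, 0.1429]

t=0: π = [0.3750, 0.2500, 0.3750]
t=1: π = [0.4792, 0.4167, 0.1042]
t=2: π = [0.4410, 0.4097, 0.1493]
t=3: π = [0.4369, 0.4213, 0.1418]
t=4: π = [0.4324, 0.4246, 0.1430]
t=5: π = [0.4305, 0.4266, 0.1428]
t=6: π = [0.4295, 0.4276, 0.1429]
t=7: π = [0.4291, 0.4281, 0.1429]
t=8: π = [0.4288, 0.4283, 0.1429]
t=9: π = [0.4287, 0.4284, 0.1429]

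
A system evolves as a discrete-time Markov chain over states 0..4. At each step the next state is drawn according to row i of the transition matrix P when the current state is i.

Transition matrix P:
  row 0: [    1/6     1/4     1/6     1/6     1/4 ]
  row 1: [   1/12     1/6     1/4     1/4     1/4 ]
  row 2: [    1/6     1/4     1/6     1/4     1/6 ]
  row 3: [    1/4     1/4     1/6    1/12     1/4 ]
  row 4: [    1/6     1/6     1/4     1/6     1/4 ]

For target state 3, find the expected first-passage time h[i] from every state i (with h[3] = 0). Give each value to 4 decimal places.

h = [4.9655, 4.5517, 4.5517, 0.0000, 4.9655]

First-step conditioning: h[3] = 0; for i ≠ 3, h[i] = 1 + Σ_k P[i][k]·h[k].
  h[0] = 1 + 1/6·h[0] + 1/4·h[1] + 1/6·h[2] + 1/4·h[4]
  h[1] = 1 + 1/12·h[0] + 1/6·h[1] + 1/4·h[2] + 1/4·h[4]
  h[2] = 1 + 1/6·h[0] + 1/4·h[1] + 1/6·h[2] + 1/6·h[4]
  h[4] = 1 + 1/6·h[0] + 1/6·h[1] + 1/4·h[2] + 1/4·h[4]
Solving the 4×4 linear system over states ≠ 3 gives exactly h = [144/29, 132/29, 132/29, 0, 144/29] (h[3] = 0 is the target).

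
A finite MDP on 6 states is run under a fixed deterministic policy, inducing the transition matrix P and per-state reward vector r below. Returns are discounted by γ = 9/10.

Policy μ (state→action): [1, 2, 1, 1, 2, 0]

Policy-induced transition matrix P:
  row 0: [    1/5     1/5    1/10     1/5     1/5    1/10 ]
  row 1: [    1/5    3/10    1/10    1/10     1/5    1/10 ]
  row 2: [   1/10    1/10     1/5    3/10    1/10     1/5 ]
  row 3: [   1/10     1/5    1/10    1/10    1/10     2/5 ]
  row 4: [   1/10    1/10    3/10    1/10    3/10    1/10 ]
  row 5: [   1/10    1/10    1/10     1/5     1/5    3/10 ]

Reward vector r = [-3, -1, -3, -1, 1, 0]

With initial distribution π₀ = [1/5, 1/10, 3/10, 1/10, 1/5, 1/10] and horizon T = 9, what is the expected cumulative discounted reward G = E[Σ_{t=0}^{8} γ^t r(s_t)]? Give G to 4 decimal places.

t=0: π = [0.2000, 0.1000, 0.3000, 0.1000, 0.2000, 0.1000], E[r] = -1.5000, γ^t·E[r] = -1.500000, running G = -1.500000
t=1: π = [0.1300, 0.1500, 0.1700, 0.1900, 0.1800, 0.1800], E[r] = -1.0600, γ^t·E[r] = -0.954000, running G = -2.454000
t=2: π = [0.1280, 0.1620, 0.1530, 0.1650, 0.1820, 0.2100], E[r] = -0.9880, γ^t·E[r] = -0.800280, running G = -3.254280
t=3: π = [0.1290, 0.1617, 0.1517, 0.1644, 0.1864, 0.2068], E[r] = -0.9818, γ^t·E[r] = -0.715732, running G = -3.970012
t=4: π = [0.1291, 0.1617, 0.1525, 0.1639, 0.1870, 0.2059], E[r] = -0.9831, γ^t·E[r] = -0.645032, running G = -4.615044
t=5: π = [0.1291, 0.1616, 0.1527, 0.1640, 0.1871, 0.2056], E[r] = -0.9837, γ^t·E[r] = -0.580882, running G = -5.195926
t=6: π = [0.1291, 0.1616, 0.1527, 0.1640, 0.1870, 0.2056], E[r] = -0.9838, γ^t·E[r] = -0.522850, running G = -5.718776
t=7: π = [0.1291, 0.1616, 0.1527, 0.1640, 0.1870, 0.2056], E[r] = -0.9838, γ^t·E[r] = -0.470566, running G = -6.189342
t=8: π = [0.1291, 0.1616, 0.1527, 0.1640, 0.1870, 0.2056], E[r] = -0.9838, γ^t·E[r] = -0.423508, running G = -6.612851

G = -6.6129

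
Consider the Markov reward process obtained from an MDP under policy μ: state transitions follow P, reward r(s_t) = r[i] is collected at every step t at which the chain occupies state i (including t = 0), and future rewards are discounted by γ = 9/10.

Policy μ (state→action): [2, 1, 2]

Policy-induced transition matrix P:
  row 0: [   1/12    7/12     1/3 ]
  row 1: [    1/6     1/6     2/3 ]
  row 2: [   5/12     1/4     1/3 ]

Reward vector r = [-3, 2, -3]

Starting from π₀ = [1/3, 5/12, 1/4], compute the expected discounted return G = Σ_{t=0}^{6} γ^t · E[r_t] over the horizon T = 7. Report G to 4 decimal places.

t=0: π = [0.3333, 0.4167, 0.2500], E[r] = -0.9167, γ^t·E[r] = -0.916667, running G = -0.916667
t=1: π = [0.2014, 0.3264, 0.4722], E[r] = -1.3681, γ^t·E[r] = -1.231250, running G = -2.147917
t=2: π = [0.2679, 0.2899, 0.4421], E[r] = -1.5503, γ^t·E[r] = -1.255781, running G = -3.403698
t=3: π = [0.2549, 0.3152, 0.4300], E[r] = -1.4242, γ^t·E[r] = -1.038270, running G = -4.441967
t=4: π = [0.2529, 0.3087, 0.4384], E[r] = -1.4565, γ^t·E[r] = -0.955629, running G = -5.397596
t=5: π = [0.2552, 0.3086, 0.4362], E[r] = -1.4571, γ^t·E[r] = -0.860395, running G = -6.257991
t=6: π = [0.2545, 0.3093, 0.4362], E[r] = -1.4533, γ^t·E[r] = -0.772325, running G = -7.030316

G = -7.0303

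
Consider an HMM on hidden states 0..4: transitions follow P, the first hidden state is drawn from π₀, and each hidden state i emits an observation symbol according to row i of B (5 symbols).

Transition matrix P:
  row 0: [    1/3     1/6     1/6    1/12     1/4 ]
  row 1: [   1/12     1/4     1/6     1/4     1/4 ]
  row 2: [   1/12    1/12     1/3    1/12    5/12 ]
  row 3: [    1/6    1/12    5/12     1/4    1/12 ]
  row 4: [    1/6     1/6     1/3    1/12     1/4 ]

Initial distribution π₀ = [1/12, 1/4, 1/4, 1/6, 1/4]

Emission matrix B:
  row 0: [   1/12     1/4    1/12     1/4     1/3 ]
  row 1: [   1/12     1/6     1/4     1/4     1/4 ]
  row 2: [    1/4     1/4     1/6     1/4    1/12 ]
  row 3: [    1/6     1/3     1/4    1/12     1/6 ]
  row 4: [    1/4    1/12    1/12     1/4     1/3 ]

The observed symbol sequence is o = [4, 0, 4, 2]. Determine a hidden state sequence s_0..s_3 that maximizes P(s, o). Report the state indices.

path = [4, 2, 4, 2]

t=0: δ = [2.778e-02, 6.250e-02, 2.083e-02, 2.778e-02, 8.333e-02]  (obs o_0=4)
t=1: δ = [1.157e-03, 1.302e-03, 6.944e-03, 2.604e-03, 5.208e-03]  ψ = [4, 1, 4, 1, 4]  (obs o_1=0)
t=2: δ = [2.894e-04, 2.170e-04, 1.929e-04, 1.085e-04, 9.645e-04]  ψ = [4, 4, 2, 3, 2]  (obs o_2=4)
t=3: δ = [1.340e-05, 4.019e-05, 5.358e-05, 2.009e-05, 2.009e-05]  ψ = [4, 4, 4, 4, 4]  (obs o_3=2)
backtrack: best end state = 2; path = [4, 2, 4, 2]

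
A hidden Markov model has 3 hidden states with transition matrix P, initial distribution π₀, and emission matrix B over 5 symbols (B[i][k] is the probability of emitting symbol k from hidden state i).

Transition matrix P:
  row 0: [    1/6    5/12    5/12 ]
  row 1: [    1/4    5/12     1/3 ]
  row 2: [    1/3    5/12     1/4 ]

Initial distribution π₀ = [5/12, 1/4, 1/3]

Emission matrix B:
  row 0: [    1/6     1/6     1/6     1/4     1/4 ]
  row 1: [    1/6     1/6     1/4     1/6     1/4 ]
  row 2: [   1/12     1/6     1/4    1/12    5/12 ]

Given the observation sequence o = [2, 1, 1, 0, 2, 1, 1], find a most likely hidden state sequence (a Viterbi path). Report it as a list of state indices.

t=0: δ = [6.944e-02, 6.250e-02, 8.333e-02]  (obs o_0=2)
t=1: δ = [4.630e-03, 5.787e-03, 4.823e-03]  ψ = [2, 2, 0]  (obs o_1=1)
t=2: δ = [2.679e-04, 4.019e-04, 3.215e-04]  ψ = [2, 1, 0]  (obs o_2=1)
t=3: δ = [1.786e-05, 2.791e-05, 1.116e-05]  ψ = [2, 1, 1]  (obs o_3=0)
t=4: δ = [1.163e-06, 2.907e-06, 2.326e-06]  ψ = [1, 1, 1]  (obs o_4=2)
t=5: δ = [1.292e-07, 2.019e-07, 1.615e-07]  ψ = [2, 1, 1]  (obs o_5=1)
t=6: δ = [8.973e-09, 1.402e-08, 1.122e-08]  ψ = [2, 1, 1]  (obs o_6=1)
backtrack: best end state = 1; path = [2, 1, 1, 1, 1, 1, 1]

path = [2, 1, 1, 1, 1, 1, 1]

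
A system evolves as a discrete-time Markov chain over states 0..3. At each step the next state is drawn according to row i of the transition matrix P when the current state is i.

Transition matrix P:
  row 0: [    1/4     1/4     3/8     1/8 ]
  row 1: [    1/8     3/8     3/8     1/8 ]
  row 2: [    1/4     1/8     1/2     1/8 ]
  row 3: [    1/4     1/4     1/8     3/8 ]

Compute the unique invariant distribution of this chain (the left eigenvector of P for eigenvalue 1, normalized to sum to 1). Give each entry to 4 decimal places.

Balance equations π_j = Σ_i π_i·P[i][j]:
  π_0 = 1/4·π_0 + 1/8·π_1 + 1/4·π_2 + 1/4·π_3
  π_1 = 1/4·π_0 + 3/8·π_1 + 1/8·π_2 + 1/4·π_3
  π_2 = 3/8·π_0 + 3/8·π_1 + 1/2·π_2 + 1/8·π_3
  normalize: π_0 + π_1 + π_2 + π_3 = 1
Solving the linear system gives exactly π = [65/294, 34/147, 8/21, 1/6].

π = [0.2211, 0.2313, 0.3810, 0.1667]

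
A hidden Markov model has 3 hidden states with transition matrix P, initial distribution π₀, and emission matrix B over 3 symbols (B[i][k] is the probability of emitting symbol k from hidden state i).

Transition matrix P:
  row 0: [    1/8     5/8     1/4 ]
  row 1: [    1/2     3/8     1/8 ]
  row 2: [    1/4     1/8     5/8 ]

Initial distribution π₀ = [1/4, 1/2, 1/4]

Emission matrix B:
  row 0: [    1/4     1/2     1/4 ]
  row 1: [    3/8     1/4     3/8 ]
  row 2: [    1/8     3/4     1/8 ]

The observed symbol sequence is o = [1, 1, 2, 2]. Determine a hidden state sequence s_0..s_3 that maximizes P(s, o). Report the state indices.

t=0: δ = [1.250e-01, 1.250e-01, 1.875e-01]  (obs o_0=1)
t=1: δ = [3.125e-02, 1.953e-02, 8.789e-02]  ψ = [1, 0, 2]  (obs o_1=1)
t=2: δ = [5.493e-03, 7.324e-03, 6.866e-03]  ψ = [2, 0, 2]  (obs o_2=2)
t=3: δ = [9.155e-04, 1.287e-03, 5.364e-04]  ψ = [1, 0, 2]  (obs o_3=2)
backtrack: best end state = 1; path = [2, 2, 0, 1]

path = [2, 2, 0, 1]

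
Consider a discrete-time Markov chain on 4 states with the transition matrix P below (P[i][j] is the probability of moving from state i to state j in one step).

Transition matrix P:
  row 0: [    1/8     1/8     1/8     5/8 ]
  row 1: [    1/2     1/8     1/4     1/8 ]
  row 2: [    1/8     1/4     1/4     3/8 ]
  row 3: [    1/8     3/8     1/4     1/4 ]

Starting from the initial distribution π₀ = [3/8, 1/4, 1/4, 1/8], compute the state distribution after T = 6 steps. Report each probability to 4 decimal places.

π = [0.2133, 0.2351, 0.2234, 0.3282]

t=0: π = [0.3750, 0.2500, 0.2500, 0.1250]
t=1: π = [0.2188, 0.1875, 0.2031, 0.3906]
t=2: π = [0.1953, 0.2480, 0.2227, 0.3340]
t=3: π = [0.2180, 0.2363, 0.2256, 0.3201]
t=4: π = [0.2136, 0.2332, 0.2227, 0.3304]
t=5: π = [0.2125, 0.2354, 0.2233, 0.3288]
t=6: π = [0.2133, 0.2351, 0.2234, 0.3282]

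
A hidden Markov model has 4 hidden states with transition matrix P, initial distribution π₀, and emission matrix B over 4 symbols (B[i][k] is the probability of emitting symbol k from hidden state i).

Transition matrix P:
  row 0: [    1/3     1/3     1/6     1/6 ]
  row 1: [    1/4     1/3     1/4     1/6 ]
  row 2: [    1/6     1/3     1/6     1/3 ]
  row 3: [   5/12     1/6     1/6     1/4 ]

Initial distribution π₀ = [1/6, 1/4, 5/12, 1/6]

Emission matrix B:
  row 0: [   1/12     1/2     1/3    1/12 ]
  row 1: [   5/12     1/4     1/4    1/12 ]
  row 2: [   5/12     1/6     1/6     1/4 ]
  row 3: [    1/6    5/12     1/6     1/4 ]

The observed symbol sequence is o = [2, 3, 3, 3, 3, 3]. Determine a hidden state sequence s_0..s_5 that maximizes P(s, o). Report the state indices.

t=0: δ = [5.556e-02, 6.250e-02, 6.944e-02, 2.778e-02]  (obs o_0=2)
t=1: δ = [1.543e-03, 1.929e-03, 3.906e-03, 5.787e-03]  ψ = [0, 2, 1, 2]  (obs o_1=3)
t=2: δ = [2.009e-04, 1.085e-04, 2.411e-04, 3.617e-04]  ψ = [3, 2, 3, 3]  (obs o_2=3)
t=3: δ = [1.256e-05, 6.698e-06, 1.507e-05, 2.261e-05]  ψ = [3, 2, 3, 3]  (obs o_3=3)
t=4: δ = [7.849e-07, 4.186e-07, 9.419e-07, 1.413e-06]  ψ = [3, 2, 3, 3]  (obs o_4=3)
t=5: δ = [4.906e-08, 2.616e-08, 5.887e-08, 8.830e-08]  ψ = [3, 2, 3, 3]  (obs o_5=3)
backtrack: best end state = 3; path = [2, 3, 3, 3, 3, 3]

path = [2, 3, 3, 3, 3, 3]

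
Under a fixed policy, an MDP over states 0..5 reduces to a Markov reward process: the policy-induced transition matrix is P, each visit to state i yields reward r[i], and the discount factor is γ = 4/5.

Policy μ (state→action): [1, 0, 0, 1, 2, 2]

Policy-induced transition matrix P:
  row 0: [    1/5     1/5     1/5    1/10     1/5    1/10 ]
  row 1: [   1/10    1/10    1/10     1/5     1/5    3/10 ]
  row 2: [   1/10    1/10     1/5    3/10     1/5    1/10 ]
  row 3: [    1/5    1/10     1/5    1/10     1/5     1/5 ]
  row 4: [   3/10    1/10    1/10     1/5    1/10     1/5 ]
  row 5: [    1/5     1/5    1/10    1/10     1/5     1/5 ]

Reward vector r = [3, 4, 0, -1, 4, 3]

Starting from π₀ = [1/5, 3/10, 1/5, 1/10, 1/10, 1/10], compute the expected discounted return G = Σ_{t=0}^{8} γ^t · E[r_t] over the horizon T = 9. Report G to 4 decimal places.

t=0: π = [0.2000, 0.3000, 0.2000, 0.1000, 0.1000, 0.1000], E[r] = 2.4000, γ^t·E[r] = 2.400000, running G = 2.400000
t=1: π = [0.1600, 0.1300, 0.1500, 0.1800, 0.1900, 0.1900], E[r] = 2.1500, γ^t·E[r] = 1.720000, running G = 4.120000
t=2: π = [0.1910, 0.1350, 0.1490, 0.1620, 0.1810, 0.1820], E[r] = 2.2210, γ^t·E[r] = 1.421440, running G = 5.541440
t=3: π = [0.1897, 0.1373, 0.1502, 0.1614, 0.1819, 0.1795], E[r] = 2.2230, γ^t·E[r] = 1.138176, running G = 6.679616
t=4: π = [0.1894, 0.1369, 0.1501, 0.1620, 0.1818, 0.1797], E[r] = 2.2205, γ^t·E[r] = 0.909517, running G = 7.589133
t=5: π = [0.1895, 0.1369, 0.1502, 0.1619, 0.1818, 0.1797], E[r] = 2.2207, γ^t·E[r] = 0.727673, running G = 8.316806
t=6: π = [0.1895, 0.1369, 0.1502, 0.1619, 0.1818, 0.1797], E[r] = 2.2207, γ^t·E[r] = 0.582134, running G = 8.898940
t=7: π = [0.1895, 0.1369, 0.1502, 0.1619, 0.1818, 0.1797], E[r] = 2.2207, γ^t·E[r] = 0.465706, running G = 9.364646
t=8: π = [0.1895, 0.1369, 0.1502, 0.1619, 0.1818, 0.1797], E[r] = 2.2207, γ^t·E[r] = 0.372565, running G = 9.737211

G = 9.7372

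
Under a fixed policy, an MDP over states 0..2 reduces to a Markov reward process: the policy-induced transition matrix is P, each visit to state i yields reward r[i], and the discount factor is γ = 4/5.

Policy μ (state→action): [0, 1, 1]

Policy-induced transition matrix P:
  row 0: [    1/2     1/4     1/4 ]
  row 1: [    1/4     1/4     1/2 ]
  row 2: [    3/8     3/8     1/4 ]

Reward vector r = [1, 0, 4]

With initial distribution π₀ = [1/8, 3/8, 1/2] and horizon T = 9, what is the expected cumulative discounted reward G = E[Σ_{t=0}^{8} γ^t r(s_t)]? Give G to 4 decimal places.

t=0: π = [0.1250, 0.3750, 0.5000], E[r] = 2.1250, γ^t·E[r] = 2.125000, running G = 2.125000
t=1: π = [0.3438, 0.3125, 0.3438], E[r] = 1.7188, γ^t·E[r] = 1.375000, running G = 3.500000
t=2: π = [0.3789, 0.2930, 0.3281], E[r] = 1.6914, γ^t·E[r] = 1.082500, running G = 4.582500
t=3: π = [0.3857, 0.2910, 0.3232], E[r] = 1.6787, γ^t·E[r] = 0.859500, running G = 5.442000
t=4: π = [0.3868, 0.2904, 0.3228], E[r] = 1.6779, γ^t·E[r] = 0.687250, running G = 6.129250
t=5: π = [0.3871, 0.2903, 0.3226], E[r] = 1.6775, γ^t·E[r] = 0.549670, running G = 6.678920
t=6: π = [0.3871, 0.2903, 0.3226], E[r] = 1.6774, γ^t·E[r] = 0.439729, running G = 7.118649
t=7: π = [0.3871, 0.2903, 0.3226], E[r] = 1.6774, γ^t·E[r] = 0.351781, running G = 7.470430
t=8: π = [0.3871, 0.2903, 0.3226], E[r] = 1.6774, γ^t·E[r] = 0.281424, running G = 7.751854

G = 7.7519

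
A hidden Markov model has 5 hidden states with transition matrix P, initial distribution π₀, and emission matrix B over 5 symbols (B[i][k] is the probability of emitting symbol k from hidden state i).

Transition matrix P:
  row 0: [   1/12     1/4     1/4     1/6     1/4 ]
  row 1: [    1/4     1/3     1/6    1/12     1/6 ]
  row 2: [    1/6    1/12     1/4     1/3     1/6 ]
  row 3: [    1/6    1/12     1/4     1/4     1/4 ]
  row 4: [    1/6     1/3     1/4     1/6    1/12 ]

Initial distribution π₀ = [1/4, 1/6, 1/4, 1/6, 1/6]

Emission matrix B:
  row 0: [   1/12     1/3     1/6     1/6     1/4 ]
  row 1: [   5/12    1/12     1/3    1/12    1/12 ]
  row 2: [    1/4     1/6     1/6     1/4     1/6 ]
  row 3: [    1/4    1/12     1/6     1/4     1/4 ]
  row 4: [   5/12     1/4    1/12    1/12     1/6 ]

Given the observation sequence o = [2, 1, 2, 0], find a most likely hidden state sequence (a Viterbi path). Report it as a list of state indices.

path = [1, 0, 1, 1]

t=0: δ = [4.167e-02, 5.556e-02, 4.167e-02, 2.778e-02, 1.389e-02]  (obs o_0=2)
t=1: δ = [4.630e-03, 1.543e-03, 1.736e-03, 1.157e-03, 2.604e-03]  ψ = [1, 1, 0, 2, 0]  (obs o_1=1)
t=2: δ = [7.234e-05, 3.858e-04, 1.929e-04, 1.286e-04, 9.645e-05]  ψ = [4, 0, 0, 0, 0]  (obs o_2=2)
t=3: δ = [8.038e-06, 5.358e-05, 1.608e-05, 1.608e-05, 2.679e-05]  ψ = [1, 1, 1, 2, 1]  (obs o_3=0)
backtrack: best end state = 1; path = [1, 0, 1, 1]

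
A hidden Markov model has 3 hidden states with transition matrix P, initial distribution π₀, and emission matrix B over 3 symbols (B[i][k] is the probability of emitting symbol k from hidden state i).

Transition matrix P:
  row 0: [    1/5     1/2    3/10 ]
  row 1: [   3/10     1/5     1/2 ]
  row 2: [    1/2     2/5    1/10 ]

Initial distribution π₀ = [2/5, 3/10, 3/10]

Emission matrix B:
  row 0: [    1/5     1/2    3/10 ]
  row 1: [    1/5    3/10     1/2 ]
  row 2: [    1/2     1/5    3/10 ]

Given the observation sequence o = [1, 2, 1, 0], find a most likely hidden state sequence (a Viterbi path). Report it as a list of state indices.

path = [0, 1, 0, 2]

t=0: δ = [2.000e-01, 9.000e-02, 6.000e-02]  (obs o_0=1)
t=1: δ = [1.200e-02, 5.000e-02, 1.800e-02]  ψ = [0, 0, 0]  (obs o_1=2)
t=2: δ = [7.500e-03, 3.000e-03, 5.000e-03]  ψ = [1, 1, 1]  (obs o_2=1)
t=3: δ = [5.000e-04, 7.500e-04, 1.125e-03]  ψ = [2, 0, 0]  (obs o_3=0)
backtrack: best end state = 2; path = [0, 1, 0, 2]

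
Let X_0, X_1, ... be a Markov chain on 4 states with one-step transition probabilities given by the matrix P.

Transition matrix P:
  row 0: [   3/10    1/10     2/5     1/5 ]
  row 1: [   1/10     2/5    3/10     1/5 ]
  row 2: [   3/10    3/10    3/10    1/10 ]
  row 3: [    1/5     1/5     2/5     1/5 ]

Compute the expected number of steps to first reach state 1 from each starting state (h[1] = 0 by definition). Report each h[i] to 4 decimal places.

First-step conditioning: h[1] = 0; for i ≠ 1, h[i] = 1 + Σ_k P[i][k]·h[k].
  h[0] = 1 + 3/10·h[0] + 2/5·h[2] + 1/5·h[3]
  h[2] = 1 + 3/10·h[0] + 3/10·h[2] + 1/10·h[3]
  h[3] = 1 + 1/5·h[0] + 2/5·h[2] + 1/5·h[3]
Solving the 3×3 linear system over states ≠ 1 gives exactly h = [275/52, 0, 35/8, 495/104] (h[1] = 0 is the target).

h = [5.2885, 0.0000, 4.3750, 4.7596]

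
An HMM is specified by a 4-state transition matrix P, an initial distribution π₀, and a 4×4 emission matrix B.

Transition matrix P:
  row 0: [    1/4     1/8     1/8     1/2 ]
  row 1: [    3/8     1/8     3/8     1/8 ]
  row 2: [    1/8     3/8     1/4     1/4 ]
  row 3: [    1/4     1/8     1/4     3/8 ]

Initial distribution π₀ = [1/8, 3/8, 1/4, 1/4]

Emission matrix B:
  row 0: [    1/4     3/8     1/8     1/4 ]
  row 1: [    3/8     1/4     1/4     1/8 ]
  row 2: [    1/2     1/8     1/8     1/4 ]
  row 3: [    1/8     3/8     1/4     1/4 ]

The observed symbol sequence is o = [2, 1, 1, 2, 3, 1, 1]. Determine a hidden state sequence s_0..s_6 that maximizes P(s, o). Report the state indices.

t=0: δ = [1.562e-02, 9.375e-02, 3.125e-02, 6.250e-02]  (obs o_0=2)
t=1: δ = [1.318e-02, 2.930e-03, 4.395e-03, 8.789e-03]  ψ = [1, 1, 1, 3]  (obs o_1=1)
t=2: δ = [1.236e-03, 4.120e-04, 2.747e-04, 2.472e-03]  ψ = [0, 0, 3, 0]  (obs o_2=1)
t=3: δ = [7.725e-05, 7.725e-05, 7.725e-05, 2.317e-04]  ψ = [3, 3, 3, 3]  (obs o_3=2)
t=4: δ = [1.448e-05, 3.621e-06, 1.448e-05, 2.173e-05]  ψ = [3, 2, 3, 3]  (obs o_4=3)
t=5: δ = [2.037e-06, 1.358e-06, 6.789e-07, 3.055e-06]  ψ = [3, 2, 3, 3]  (obs o_5=1)
t=6: δ = [2.864e-07, 9.548e-08, 9.548e-08, 4.296e-07]  ψ = [3, 3, 3, 3]  (obs o_6=1)
backtrack: best end state = 3; path = [1, 0, 3, 3, 3, 3, 3]

path = [1, 0, 3, 3, 3, 3, 3]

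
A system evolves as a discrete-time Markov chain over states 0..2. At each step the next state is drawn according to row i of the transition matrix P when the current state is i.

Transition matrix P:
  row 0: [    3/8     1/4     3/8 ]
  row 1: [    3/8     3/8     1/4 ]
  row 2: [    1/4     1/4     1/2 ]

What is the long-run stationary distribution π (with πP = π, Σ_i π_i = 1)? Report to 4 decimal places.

π = [0.3265, 0.2857, 0.3878]

Balance equations π_j = Σ_i π_i·P[i][j]:
  π_0 = 3/8·π_0 + 3/8·π_1 + 1/4·π_2
  π_1 = 1/4·π_0 + 3/8·π_1 + 1/4·π_2
  normalize: π_0 + π_1 + π_2 = 1
Solving the linear system gives exactly π = [16/49, 2/7, 19/49].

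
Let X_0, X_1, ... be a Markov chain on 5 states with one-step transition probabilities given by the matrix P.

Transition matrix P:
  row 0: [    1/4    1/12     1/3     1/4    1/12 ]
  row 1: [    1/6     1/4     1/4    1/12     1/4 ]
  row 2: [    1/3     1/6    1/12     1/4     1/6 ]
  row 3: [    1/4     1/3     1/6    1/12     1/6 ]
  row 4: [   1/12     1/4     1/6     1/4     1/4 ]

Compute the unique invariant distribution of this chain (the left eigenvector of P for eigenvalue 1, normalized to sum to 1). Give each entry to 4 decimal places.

π = [0.2191, 0.2118, 0.2039, 0.1840, 0.1812]

Balance equations π_j = Σ_i π_i·P[i][j]:
  π_0 = 1/4·π_0 + 1/6·π_1 + 1/3·π_2 + 1/4·π_3 + 1/12·π_4
  π_1 = 1/12·π_0 + 1/4·π_1 + 1/6·π_2 + 1/3·π_3 + 1/4·π_4
  π_2 = 1/3·π_0 + 1/4·π_1 + 1/12·π_2 + 1/6·π_3 + 1/6·π_4
  π_3 = 1/4·π_0 + 1/12·π_1 + 1/4·π_2 + 1/12·π_3 + 1/4·π_4
  normalize: π_0 + π_1 + π_2 + π_3 + π_4 = 1
Solving the linear system gives exactly π = [2365/10792, 1143/5396, 275/1349, 993/5396, 1955/10792].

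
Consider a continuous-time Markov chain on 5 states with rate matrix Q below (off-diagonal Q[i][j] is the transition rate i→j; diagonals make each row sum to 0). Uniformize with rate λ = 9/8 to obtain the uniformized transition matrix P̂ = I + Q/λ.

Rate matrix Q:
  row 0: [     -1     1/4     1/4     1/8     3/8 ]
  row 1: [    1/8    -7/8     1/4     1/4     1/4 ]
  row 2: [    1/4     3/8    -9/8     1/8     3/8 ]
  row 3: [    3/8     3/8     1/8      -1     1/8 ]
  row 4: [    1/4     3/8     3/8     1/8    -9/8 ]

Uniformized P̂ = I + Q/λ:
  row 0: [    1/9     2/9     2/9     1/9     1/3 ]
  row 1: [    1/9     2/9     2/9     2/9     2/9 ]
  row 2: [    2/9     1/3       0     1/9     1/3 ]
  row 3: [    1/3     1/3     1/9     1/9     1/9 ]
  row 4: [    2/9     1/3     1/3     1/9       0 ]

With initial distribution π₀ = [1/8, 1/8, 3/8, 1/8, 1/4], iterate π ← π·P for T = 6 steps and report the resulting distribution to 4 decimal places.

π = [0.1861, 0.2814, 0.1874, 0.1424, 0.2028]

t=0: π = [0.1250, 0.1250, 0.3750, 0.1250, 0.2500]
t=1: π = [0.2083, 0.3056, 0.1528, 0.1250, 0.2083]
t=2: π = [0.1790, 0.2762, 0.1975, 0.1451, 0.2022]
t=3: π = [0.1878, 0.2828, 0.1847, 0.1418, 0.2030]
t=4: π = [0.1857, 0.2811, 0.1880, 0.1425, 0.2027]
t=5: π = [0.1862, 0.2815, 0.1871, 0.1423, 0.2029]
t=6: π = [0.1861, 0.2814, 0.1874, 0.1424, 0.2028]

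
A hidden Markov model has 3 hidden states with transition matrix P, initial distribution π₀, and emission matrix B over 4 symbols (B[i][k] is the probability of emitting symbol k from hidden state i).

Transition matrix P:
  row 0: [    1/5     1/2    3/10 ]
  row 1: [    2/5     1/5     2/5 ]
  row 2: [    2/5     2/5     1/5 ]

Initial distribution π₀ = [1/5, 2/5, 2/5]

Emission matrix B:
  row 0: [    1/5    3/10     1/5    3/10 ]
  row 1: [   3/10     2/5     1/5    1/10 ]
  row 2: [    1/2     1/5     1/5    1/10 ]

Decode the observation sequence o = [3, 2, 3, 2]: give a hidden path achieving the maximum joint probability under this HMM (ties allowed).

t=0: δ = [6.000e-02, 4.000e-02, 4.000e-02]  (obs o_0=3)
t=1: δ = [3.200e-03, 6.000e-03, 3.600e-03]  ψ = [1, 0, 0]  (obs o_1=2)
t=2: δ = [7.200e-04, 1.600e-04, 2.400e-04]  ψ = [1, 0, 1]  (obs o_2=3)
t=3: δ = [2.880e-05, 7.200e-05, 4.320e-05]  ψ = [0, 0, 0]  (obs o_3=2)
backtrack: best end state = 1; path = [0, 1, 0, 1]

path = [0, 1, 0, 1]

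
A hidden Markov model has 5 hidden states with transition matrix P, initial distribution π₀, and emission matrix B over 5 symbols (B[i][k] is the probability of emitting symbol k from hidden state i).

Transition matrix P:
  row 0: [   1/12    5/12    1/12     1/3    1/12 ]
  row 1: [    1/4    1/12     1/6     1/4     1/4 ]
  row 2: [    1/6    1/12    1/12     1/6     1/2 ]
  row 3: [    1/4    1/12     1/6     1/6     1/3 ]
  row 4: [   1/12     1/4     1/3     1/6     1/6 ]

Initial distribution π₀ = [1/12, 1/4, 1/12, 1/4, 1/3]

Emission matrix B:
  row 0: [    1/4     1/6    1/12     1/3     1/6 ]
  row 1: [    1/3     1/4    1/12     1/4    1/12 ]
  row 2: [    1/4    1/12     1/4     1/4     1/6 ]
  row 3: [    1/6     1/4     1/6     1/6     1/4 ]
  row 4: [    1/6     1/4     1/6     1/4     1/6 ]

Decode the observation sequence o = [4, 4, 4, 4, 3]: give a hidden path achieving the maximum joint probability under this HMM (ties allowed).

path = [4, 2, 4, 2, 4]

t=0: δ = [1.389e-02, 2.083e-02, 1.389e-02, 6.250e-02, 5.556e-02]  (obs o_0=4)
t=1: δ = [2.604e-03, 1.157e-03, 3.086e-03, 2.604e-03, 3.472e-03]  ψ = [3, 4, 4, 3, 3]  (obs o_1=4)
t=2: δ = [1.085e-04, 9.042e-05, 1.929e-04, 2.170e-04, 2.572e-04]  ψ = [3, 0, 4, 0, 2]  (obs o_2=4)
t=3: δ = [9.042e-06, 5.358e-06, 1.429e-05, 1.072e-05, 1.608e-05]  ψ = [3, 4, 4, 4, 2]  (obs o_3=4)
t=4: δ = [8.931e-07, 1.005e-06, 1.340e-06, 5.023e-07, 1.786e-06]  ψ = [3, 4, 4, 0, 2]  (obs o_4=3)
backtrack: best end state = 4; path = [4, 2, 4, 2, 4]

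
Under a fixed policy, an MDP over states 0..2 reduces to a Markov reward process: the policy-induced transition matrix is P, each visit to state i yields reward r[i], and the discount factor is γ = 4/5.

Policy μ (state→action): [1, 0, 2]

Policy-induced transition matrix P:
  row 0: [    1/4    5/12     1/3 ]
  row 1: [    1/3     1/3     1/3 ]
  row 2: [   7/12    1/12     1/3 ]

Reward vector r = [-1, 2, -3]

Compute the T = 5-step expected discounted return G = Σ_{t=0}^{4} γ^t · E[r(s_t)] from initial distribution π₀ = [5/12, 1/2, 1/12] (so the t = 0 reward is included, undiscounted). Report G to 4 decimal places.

G = -1.4578

t=0: π = [0.4167, 0.5000, 0.0833], E[r] = 0.3333, γ^t·E[r] = 0.333333, running G = 0.333333
t=1: π = [0.3194, 0.3472, 0.3333], E[r] = -0.6250, γ^t·E[r] = -0.500000, running G = -0.166667
t=2: π = [0.3900, 0.2766, 0.3333], E[r] = -0.8368, γ^t·E[r] = -0.535556, running G = -0.702222
t=3: π = [0.3842, 0.2825, 0.3333], E[r] = -0.8192, γ^t·E[r] = -0.419407, running G = -1.121630
t=4: π = [0.3847, 0.2820, 0.3333], E[r] = -0.8206, γ^t·E[r] = -0.336128, running G = -1.457758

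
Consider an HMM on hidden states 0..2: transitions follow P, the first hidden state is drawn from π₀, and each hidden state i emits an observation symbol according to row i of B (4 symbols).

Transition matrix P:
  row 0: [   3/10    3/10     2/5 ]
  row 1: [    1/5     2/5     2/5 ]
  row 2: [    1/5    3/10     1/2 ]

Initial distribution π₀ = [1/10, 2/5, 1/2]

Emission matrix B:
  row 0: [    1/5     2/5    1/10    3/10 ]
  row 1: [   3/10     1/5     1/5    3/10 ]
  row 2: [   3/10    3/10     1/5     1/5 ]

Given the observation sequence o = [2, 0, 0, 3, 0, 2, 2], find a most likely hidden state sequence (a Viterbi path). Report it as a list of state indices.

t=0: δ = [1.000e-02, 8.000e-02, 1.000e-01]  (obs o_0=2)
t=1: δ = [4.000e-03, 9.600e-03, 1.500e-02]  ψ = [2, 1, 2]  (obs o_1=0)
t=2: δ = [6.000e-04, 1.350e-03, 2.250e-03]  ψ = [2, 2, 2]  (obs o_2=0)
t=3: δ = [1.350e-04, 2.025e-04, 2.250e-04]  ψ = [2, 2, 2]  (obs o_3=3)
t=4: δ = [9.000e-06, 2.430e-05, 3.375e-05]  ψ = [2, 1, 2]  (obs o_4=0)
t=5: δ = [6.750e-07, 2.025e-06, 3.375e-06]  ψ = [2, 2, 2]  (obs o_5=2)
t=6: δ = [6.750e-08, 2.025e-07, 3.375e-07]  ψ = [2, 2, 2]  (obs o_6=2)
backtrack: best end state = 2; path = [2, 2, 2, 2, 2, 2, 2]

path = [2, 2, 2, 2, 2, 2, 2]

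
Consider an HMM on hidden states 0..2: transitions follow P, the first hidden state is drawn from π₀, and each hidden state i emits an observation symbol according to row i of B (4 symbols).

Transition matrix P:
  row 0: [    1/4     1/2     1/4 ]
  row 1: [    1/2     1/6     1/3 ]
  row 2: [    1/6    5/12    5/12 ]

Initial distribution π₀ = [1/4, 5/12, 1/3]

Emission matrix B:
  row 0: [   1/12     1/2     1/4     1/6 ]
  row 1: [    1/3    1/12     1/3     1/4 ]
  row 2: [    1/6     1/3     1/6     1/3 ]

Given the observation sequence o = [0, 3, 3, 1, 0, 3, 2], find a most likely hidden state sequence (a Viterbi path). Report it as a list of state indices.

t=0: δ = [2.083e-02, 1.389e-01, 5.556e-02]  (obs o_0=0)
t=1: δ = [1.157e-02, 5.787e-03, 1.543e-02]  ψ = [1, 1, 1]  (obs o_1=3)
t=2: δ = [4.823e-04, 1.608e-03, 2.143e-03]  ψ = [0, 2, 2]  (obs o_2=3)
t=3: δ = [4.019e-04, 7.442e-05, 2.977e-04]  ψ = [1, 2, 2]  (obs o_3=1)
t=4: δ = [8.372e-06, 6.698e-05, 2.067e-05]  ψ = [0, 0, 2]  (obs o_4=0)
t=5: δ = [5.582e-06, 2.791e-06, 7.442e-06]  ψ = [1, 1, 1]  (obs o_5=3)
t=6: δ = [3.489e-07, 1.034e-06, 5.168e-07]  ψ = [0, 2, 2]  (obs o_6=2)
backtrack: best end state = 1; path = [1, 2, 1, 0, 1, 2, 1]

path = [1, 2, 1, 0, 1, 2, 1]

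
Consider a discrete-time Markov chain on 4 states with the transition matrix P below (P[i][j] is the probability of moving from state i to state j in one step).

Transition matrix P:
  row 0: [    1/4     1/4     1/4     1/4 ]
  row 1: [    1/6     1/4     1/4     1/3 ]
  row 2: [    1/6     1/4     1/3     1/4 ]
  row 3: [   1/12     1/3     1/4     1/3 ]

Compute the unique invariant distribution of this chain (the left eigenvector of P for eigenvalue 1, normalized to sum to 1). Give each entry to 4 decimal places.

Balance equations π_j = Σ_i π_i·P[i][j]:
  π_0 = 1/4·π_0 + 1/6·π_1 + 1/6·π_2 + 1/12·π_3
  π_1 = 1/4·π_0 + 1/4·π_1 + 1/4·π_2 + 1/3·π_3
  π_2 = 1/4·π_0 + 1/4·π_1 + 1/3·π_2 + 1/4·π_3
  normalize: π_0 + π_1 + π_2 + π_3 = 1
Solving the linear system gives exactly π = [223/1441, 36/131, 3/11, 39/131].

π = [0.1548, 0.2748, 0.2727, 0.2977]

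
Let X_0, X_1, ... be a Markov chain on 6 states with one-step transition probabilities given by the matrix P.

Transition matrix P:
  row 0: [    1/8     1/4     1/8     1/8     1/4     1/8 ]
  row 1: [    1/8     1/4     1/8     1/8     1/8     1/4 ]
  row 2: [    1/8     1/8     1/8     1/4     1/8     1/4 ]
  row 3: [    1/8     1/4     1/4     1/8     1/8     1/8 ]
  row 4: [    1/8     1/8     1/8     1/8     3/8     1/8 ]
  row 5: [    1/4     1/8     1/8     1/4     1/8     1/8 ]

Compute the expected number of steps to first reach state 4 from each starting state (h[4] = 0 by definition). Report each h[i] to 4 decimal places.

h = [6.1072, 6.9662, 6.9677, 6.9782, 0.0000, 6.8721]

First-step conditioning: h[4] = 0; for i ≠ 4, h[i] = 1 + Σ_k P[i][k]·h[k].
  h[0] = 1 + 1/8·h[0] + 1/4·h[1] + 1/8·h[2] + 1/8·h[3] + 1/8·h[5]
  h[1] = 1 + 1/8·h[0] + 1/4·h[1] + 1/8·h[2] + 1/8·h[3] + 1/4·h[5]
  h[2] = 1 + 1/8·h[0] + 1/8·h[1] + 1/8·h[2] + 1/4·h[3] + 1/4·h[5]
  h[3] = 1 + 1/8·h[0] + 1/4·h[1] + 1/4·h[2] + 1/8·h[3] + 1/8·h[5]
  h[5] = 1 + 1/4·h[0] + 1/8·h[1] + 1/8·h[2] + 1/4·h[3] + 1/8·h[5]
Solving the 5×5 linear system over states ≠ 4 gives exactly h = [4672/765, 37304/5355, 37312/5355, 4152/595, 0, 7360/1071] (h[4] = 0 is the target).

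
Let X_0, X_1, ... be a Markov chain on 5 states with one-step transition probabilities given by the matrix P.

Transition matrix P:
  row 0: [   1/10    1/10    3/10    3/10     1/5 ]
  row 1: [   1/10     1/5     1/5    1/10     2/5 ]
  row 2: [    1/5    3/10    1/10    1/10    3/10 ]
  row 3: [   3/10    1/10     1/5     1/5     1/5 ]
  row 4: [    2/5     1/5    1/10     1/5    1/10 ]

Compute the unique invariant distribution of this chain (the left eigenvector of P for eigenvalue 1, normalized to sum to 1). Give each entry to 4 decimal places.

π = [0.2246, 0.1770, 0.1813, 0.1866, 0.2305]

Balance equations π_j = Σ_i π_i·P[i][j]:
  π_0 = 1/10·π_0 + 1/10·π_1 + 1/5·π_2 + 3/10·π_3 + 2/5·π_4
  π_1 = 1/10·π_0 + 1/5·π_1 + 3/10·π_2 + 1/10·π_3 + 1/5·π_4
  π_2 = 3/10·π_0 + 1/5·π_1 + 1/10·π_2 + 1/5·π_3 + 1/10·π_4
  π_3 = 3/10·π_0 + 1/10·π_1 + 1/10·π_2 + 1/5·π_3 + 1/5·π_4
  normalize: π_0 + π_1 + π_2 + π_3 + π_4 = 1
Solving the linear system gives exactly π = [42/187, 331/1870, 339/1870, 349/1870, 431/1870].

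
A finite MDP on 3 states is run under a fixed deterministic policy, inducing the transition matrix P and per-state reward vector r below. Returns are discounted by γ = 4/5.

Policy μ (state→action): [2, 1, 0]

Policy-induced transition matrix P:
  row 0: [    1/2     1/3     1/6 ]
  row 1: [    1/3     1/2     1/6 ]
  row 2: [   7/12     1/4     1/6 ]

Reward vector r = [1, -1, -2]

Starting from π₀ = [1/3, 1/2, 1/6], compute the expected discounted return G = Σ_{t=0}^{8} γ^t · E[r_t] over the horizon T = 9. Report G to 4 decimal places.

t=0: π = [0.3333, 0.5000, 0.1667], E[r] = -0.5000, γ^t·E[r] = -0.500000, running G = -0.500000
t=1: π = [0.4306, 0.4028, 0.1667], E[r] = -0.3056, γ^t·E[r] = -0.244444, running G = -0.744444
t=2: π = [0.4468, 0.3866, 0.1667], E[r] = -0.2731, γ^t·E[r] = -0.174815, running G = -0.919259
t=3: π = [0.4495, 0.3839, 0.1667], E[r] = -0.2677, γ^t·E[r] = -0.137086, running G = -1.056346
t=4: π = [0.4499, 0.3834, 0.1667], E[r] = -0.2668, γ^t·E[r] = -0.109300, running G = -1.165646
t=5: π = [0.4500, 0.3833, 0.1667], E[r] = -0.2667, γ^t·E[r] = -0.087391, running G = -1.253037
t=6: π = [0.4500, 0.3833, 0.1667], E[r] = -0.2667, γ^t·E[r] = -0.069906, running G = -1.322944
t=7: π = [0.4500, 0.3833, 0.1667], E[r] = -0.2667, γ^t·E[r] = -0.055924, running G = -1.378868
t=8: π = [0.4500, 0.3833, 0.1667], E[r] = -0.2667, γ^t·E[r] = -0.044739, running G = -1.423607

G = -1.4236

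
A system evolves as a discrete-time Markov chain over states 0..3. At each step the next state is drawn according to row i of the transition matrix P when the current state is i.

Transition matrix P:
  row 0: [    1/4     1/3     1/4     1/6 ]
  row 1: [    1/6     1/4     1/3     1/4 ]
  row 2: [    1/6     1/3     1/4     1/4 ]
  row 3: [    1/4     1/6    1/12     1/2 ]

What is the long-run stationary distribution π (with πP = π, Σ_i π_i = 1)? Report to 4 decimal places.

π = [0.2100, 0.2600, 0.2200, 0.3100]

Balance equations π_j = Σ_i π_i·P[i][j]:
  π_0 = 1/4·π_0 + 1/6·π_1 + 1/6·π_2 + 1/4·π_3
  π_1 = 1/3·π_0 + 1/4·π_1 + 1/3·π_2 + 1/6·π_3
  π_2 = 1/4·π_0 + 1/3·π_1 + 1/4·π_2 + 1/12·π_3
  normalize: π_0 + π_1 + π_2 + π_3 = 1
Solving the linear system gives exactly π = [21/100, 13/50, 11/50, 31/100].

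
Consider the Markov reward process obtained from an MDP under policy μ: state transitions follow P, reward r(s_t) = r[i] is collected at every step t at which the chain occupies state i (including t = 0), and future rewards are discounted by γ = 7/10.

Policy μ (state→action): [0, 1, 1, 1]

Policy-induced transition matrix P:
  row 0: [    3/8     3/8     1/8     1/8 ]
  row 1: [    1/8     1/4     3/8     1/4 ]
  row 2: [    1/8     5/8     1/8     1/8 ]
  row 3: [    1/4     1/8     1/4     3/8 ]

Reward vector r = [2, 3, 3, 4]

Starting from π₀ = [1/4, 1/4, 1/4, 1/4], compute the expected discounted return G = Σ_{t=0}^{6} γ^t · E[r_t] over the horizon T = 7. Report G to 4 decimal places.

t=0: π = [0.2500, 0.2500, 0.2500, 0.2500], E[r] = 3.0000, γ^t·E[r] = 3.000000, running G = 3.000000
t=1: π = [0.2188, 0.3438, 0.2188, 0.2188], E[r] = 3.0000, γ^t·E[r] = 2.100000, running G = 5.100000
t=2: π = [0.2070, 0.3320, 0.2383, 0.2227], E[r] = 3.0156, γ^t·E[r] = 1.477656, running G = 6.577656
t=3: π = [0.2046, 0.3374, 0.2358, 0.2222], E[r] = 3.0176, γ^t·E[r] = 1.035029, running G = 7.612686
t=4: π = [0.2039, 0.3362, 0.2371, 0.2227], E[r] = 3.0188, γ^t·E[r] = 0.724814, running G = 8.337499
t=5: π = [0.2038, 0.3366, 0.2369, 0.2227], E[r] = 3.0189, γ^t·E[r] = 0.507385, running G = 8.844884
t=6: π = [0.2038, 0.3365, 0.2370, 0.2227], E[r] = 3.0190, γ^t·E[r] = 0.355177, running G = 9.200061

G = 9.2001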